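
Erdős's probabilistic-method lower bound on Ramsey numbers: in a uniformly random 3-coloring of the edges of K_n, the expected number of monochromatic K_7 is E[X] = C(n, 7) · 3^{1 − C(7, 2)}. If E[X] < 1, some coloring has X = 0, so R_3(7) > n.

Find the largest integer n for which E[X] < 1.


We need C(n, 7) · 3^{1 − 21} < 1, i.e. C(n, 7) < 3^{21 − 1} = 3486784401.
Check values of n near the boundary:
  n = 79: C(79, 7) = 2898753715; 2898753715 < 3486784401? YES
  n = 80: C(80, 7) = 3176716400; 3176716400 < 3486784401? YES
  n = 81: C(81, 7) = 3477216600; 3477216600 < 3486784401? YES
  n = 82: C(82, 7) = 3801756816; 3801756816 < 3486784401? NO
The largest n with C(n, 7) < 3486784401 is n = 81 (where E[X] = 42928600/43046721 ≈ 0.9972560). Hence R_3(7) > 81, i.e. R_3(7) ≥ 82.

Largest n = 81; hence R_3(7) > 81.


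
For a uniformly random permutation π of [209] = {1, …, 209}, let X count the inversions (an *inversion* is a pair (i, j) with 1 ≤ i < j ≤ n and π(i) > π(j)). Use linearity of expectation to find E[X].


Write X = Σ X_I over the C(209, 2) = 21736 pairs i < j, with X_I the indicator of one inversion.
There are 21736 indicators.
For each fixed pair i < j, the values π(i) and π(j) are two distinct elements of {1, …, 209} in uniformly random order; by symmetry P[π(i) > π(j)] = 1/2.
By linearity: E[X] = 21736 · (1/2) = C(209, 2) · (1/2) = 21736/2 = 10868 ≈ 10868.0000.

E[X] = 10868 = 10868.0000.


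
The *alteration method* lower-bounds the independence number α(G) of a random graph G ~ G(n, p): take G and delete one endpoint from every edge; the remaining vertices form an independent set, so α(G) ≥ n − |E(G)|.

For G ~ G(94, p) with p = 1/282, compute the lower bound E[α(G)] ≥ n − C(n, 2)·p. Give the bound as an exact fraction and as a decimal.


E[|E(G)|] = C(94, 2)·p = 4371 · (1/282) = 31/2.
E[α(G)] ≥ n − E[|E(G)|] = 94 − 31/2 = 157/2.
Numerically: ≈ 78.50000.
(This is only a lower bound; the true E[α(G)] may be larger.)

E[α(G)] ≥ 157/2 ≈ 78.50000.


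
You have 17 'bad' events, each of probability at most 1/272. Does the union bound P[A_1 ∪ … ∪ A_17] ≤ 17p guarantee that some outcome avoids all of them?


Union bound: P[∪_{i=1}^{17} A_i] ≤ Σ_i P[A_i] ≤ 17·p = 17·(1/272) = 1/16.
Numerically: 1/16 ≈ 0.0625.
Is 1/16 < 1? YES.
Since P[∪ A_i] ≤ 1/16 < 1, the complement has P[∩ A_i^c] ≥ 1 − 1/16 = 15/16 > 0, so some outcome avoids every A_i.

17·p = 1/16 ≈ 0.0625; existence CERTIFIED by the union bound.


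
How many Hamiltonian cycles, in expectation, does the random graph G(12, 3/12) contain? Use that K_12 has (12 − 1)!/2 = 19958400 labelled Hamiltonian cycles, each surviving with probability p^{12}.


K_12 has (12 − 1)!/2 = 19958400 labelled Hamiltonian cycles.
For each such Hamiltonian cycle H, let X_H = 1 if all 12 edges of H are present in G. Then P[X_H = 1] = p^{12} = (1/4)^{12} = 1/16777216.
By linearity of expectation: E[X] = Σ_H E[X_H] = 19958400 · p^{12} = 19958400 · 1/16777216 = 155925/131072.
Numerically: E[X] ≈ 1.19.

E[X] = 19958400 · (1/4)^{12} = 155925/131072 ≈ 1.19.


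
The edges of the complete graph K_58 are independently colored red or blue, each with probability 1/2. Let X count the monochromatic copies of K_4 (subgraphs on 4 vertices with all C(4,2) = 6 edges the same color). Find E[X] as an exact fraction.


Let X = Σ_S X_S over the C(58, 4) = 424270 subsets S of size 4, where X_S = 1 if the K_4 on S is monochromatic.
For a fixed S, the K_4 on S has C(4, 2) = 6 edges. P[all 6 edges red] = (1/2)^6, and likewise for blue, so P[monochromatic] = 2·(1/2)^6 = 2^{1 − 6} = 1/32.
Summing: E[X] = C(58, 4) · 2^{1 − 6} = 424270 · 1/32 = 212135/16.
Numerically: E[X] ≈ 13258.43750.

E[X] = C(58,4)·2^(1−C(4,2)) = 212135/16 ≈ 13258.43750.


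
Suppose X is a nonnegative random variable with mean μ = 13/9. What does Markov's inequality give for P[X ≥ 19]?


μ = E[X] = 13/9, a = 19.
Markov: P[X ≥ 19] ≤ μ/a = (13/9)/19 = 13/171.
Numerically: ≈ 0.076.
(Since a = 19 > μ = 1.444, the bound 13/171 is < 1 and informative.)

P[X ≥ 19] ≤ 13/171 ≈ 0.076.


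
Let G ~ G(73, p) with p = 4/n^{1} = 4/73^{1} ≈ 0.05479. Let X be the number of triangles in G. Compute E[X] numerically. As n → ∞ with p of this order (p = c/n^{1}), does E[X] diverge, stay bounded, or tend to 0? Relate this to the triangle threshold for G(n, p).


Number of potential triangles: C(73, 3) = 62196.
Each occurs with probability p³ ≈ (0.05479)³ ≈ 1.645172e-04.
By linearity: E[X] = C(73, 3)·p³ ≈ 62196 · 1.645172e-04 ≈ 10.2323.
Here α = 1, so p = 4/n is exactly at the triangle threshold p ~ 1/n. Asymptotically E[X] → c³/6 = 4³/6 = 32/3 ≈ 10.6667, a bounded constant. In this regime the triangle count is asymptotically Poisson(c³/6).

E[X] ≈ 10.2323; in regime p = Θ(1/n^{1}) E[X] stays bounded (at the triangle threshold p ~ 1/n).


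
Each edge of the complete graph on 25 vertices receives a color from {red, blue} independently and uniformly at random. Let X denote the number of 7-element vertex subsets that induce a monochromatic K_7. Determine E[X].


Let X = Σ_S X_S over the C(25, 7) = 480700 subsets S of size 7, where X_S = 1 if the K_7 on S is monochromatic.
For a fixed S, the K_7 on S has C(7, 2) = 21 edges. P[all 21 edges red] = (1/2)^21, and likewise for blue, so P[monochromatic] = 2·(1/2)^21 = 2^{1 − 21} = 1/1048576.
By linearity: E[X] = C(25, 7) · 2^{1 − 21} = 480700 · 1/1048576 = 120175/262144.
Numerically: E[X] ≈ 0.458431.

E[X] = C(25,7)·2^(1−C(7,2)) = 120175/262144 ≈ 0.458431.


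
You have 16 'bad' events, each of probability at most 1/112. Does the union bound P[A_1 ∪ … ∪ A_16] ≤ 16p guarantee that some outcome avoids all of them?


Union bound: P[∪_{i=1}^{16} A_i] ≤ Σ_i P[A_i] ≤ 16·p = 16·(1/112) = 1/7.
Numerically: 1/7 ≈ 0.1428571.
Is 1/7 < 1? YES.
Since P[∪ A_i] ≤ 1/7 < 1, the complement has P[∩ A_i^c] ≥ 1 − 1/7 = 6/7 > 0, so some outcome avoids every A_i.

16·p = 1/7 ≈ 0.1428571; existence CERTIFIED by the union bound.


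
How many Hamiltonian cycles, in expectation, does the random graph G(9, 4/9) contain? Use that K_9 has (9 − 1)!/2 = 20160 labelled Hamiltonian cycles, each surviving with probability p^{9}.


K_9 has (9 − 1)!/2 = 20160 labelled Hamiltonian cycles.
For each such Hamiltonian cycle H, let X_H = 1 if all 9 edges of H are present in G. Then P[X_H = 1] = p^{9} = (4/9)^{9} = 262144/387420489.
By linearity: E[X] = Σ_H E[X_H] = 20160 · p^{9} = 20160 · 262144/387420489 = 587202560/43046721.
Numerically: E[X] ≈ 13.6.

E[X] = 20160 · (4/9)^{9} = 587202560/43046721 ≈ 13.6.


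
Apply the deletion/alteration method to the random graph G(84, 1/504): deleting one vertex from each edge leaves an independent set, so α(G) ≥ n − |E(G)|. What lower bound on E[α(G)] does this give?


E[|E(G)|] = C(84, 2)·p = 3486 · (1/504) = 83/12.
E[α(G)] ≥ n − E[|E(G)|] = 84 − 83/12 = 925/12.
Numerically: ≈ 77.083333.
(This is only a lower bound; the true E[α(G)] may be larger.)

E[α(G)] ≥ 925/12 ≈ 77.083333.


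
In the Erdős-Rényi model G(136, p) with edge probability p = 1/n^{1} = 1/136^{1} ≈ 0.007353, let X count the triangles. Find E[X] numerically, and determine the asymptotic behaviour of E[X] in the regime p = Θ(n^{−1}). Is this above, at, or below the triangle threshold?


Number of potential triangles: C(136, 3) = 410040.
Each occurs with probability p³ ≈ (0.007353)³ ≈ 3.975422e-07.
By linearity: E[X] = C(136, 3)·p³ ≈ 410040 · 3.975422e-07 ≈ 0.1630.
Here α = 1, so p = 1/n is exactly at the triangle threshold p ~ 1/n. Asymptotically E[X] → c³/6 = 1³/6 = 1/6 ≈ 0.1667, a bounded constant. In this regime the triangle count is asymptotically Poisson(c³/6).

E[X] ≈ 0.1630; in regime p = Θ(1/n^{1}) E[X] stays bounded (at the triangle threshold p ~ 1/n).


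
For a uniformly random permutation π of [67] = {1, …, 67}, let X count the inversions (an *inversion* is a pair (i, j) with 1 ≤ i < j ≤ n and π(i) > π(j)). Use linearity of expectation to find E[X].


Write X = Σ X_I over the C(67, 2) = 2211 pairs i < j, with X_I the indicator of one inversion.
There are 2211 indicators.
For each fixed pair i < j, the values π(i) and π(j) are two distinct elements of {1, …, 67} in uniformly random order; by symmetry P[π(i) > π(j)] = 1/2.
By linearity: E[X] = 2211 · (1/2) = C(67, 2) · (1/2) = 2211/2 = 2211/2 ≈ 1105.50000.

E[X] = 2211/2 = 1105.50000.


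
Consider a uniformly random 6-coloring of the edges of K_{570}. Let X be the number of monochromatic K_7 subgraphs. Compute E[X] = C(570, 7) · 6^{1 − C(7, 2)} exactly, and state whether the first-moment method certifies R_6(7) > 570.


E[X] = C(570, 7) · 6^{1 − 21} = 3737936877831720 · 6^{−20} = 3737936877831720/3656158440062976.
As a reduced fraction: E[X] = 5768421107765/5642219814912 ≈ 1.022367.
Is E[X] < 1? NO.
Since E[X] ≥ 1, the first-moment bound is inconclusive at n = 570; it does NOT by itself certify R_6(7) > 570.

E[X] = 5768421107765/5642219814912 ≈ 1.022367; E[X] ≥ 1; first-moment method inconclusive here.


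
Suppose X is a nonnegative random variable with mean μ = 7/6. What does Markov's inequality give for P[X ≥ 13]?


μ = E[X] = 7/6, a = 13.
Markov: P[X ≥ 13] ≤ μ/a = (7/6)/13 = 7/78.
Numerically: ≈ 0.08974.
(Since a = 13 > μ = 1.16667, the bound 7/78 is < 1 and informative.)

P[X ≥ 13] ≤ 7/78 ≈ 0.08974.


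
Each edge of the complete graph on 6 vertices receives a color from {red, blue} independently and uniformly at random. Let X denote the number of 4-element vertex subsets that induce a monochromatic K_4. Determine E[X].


Let X = Σ_S X_S over the C(6, 4) = 15 subsets S of size 4, where X_S = 1 if the K_4 on S is monochromatic.
For a fixed S, the K_4 on S has C(4, 2) = 6 edges. P[all 6 edges red] = (1/2)^6, and likewise for blue, so P[monochromatic] = 2·(1/2)^6 = 2^{1 − 6} = 1/32.
By linearity: E[X] = C(6, 4) · 2^{1 − 6} = 15 · 1/32 = 15/32.
Numerically: E[X] ≈ 0.468750.

E[X] = C(6,4)·2^(1−C(4,2)) = 15/32 ≈ 0.468750.


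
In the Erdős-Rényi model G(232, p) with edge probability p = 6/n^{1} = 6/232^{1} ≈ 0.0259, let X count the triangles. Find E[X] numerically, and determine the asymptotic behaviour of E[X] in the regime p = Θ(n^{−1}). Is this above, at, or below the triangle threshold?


Number of potential triangles: C(232, 3) = 2054360.
Each occurs with probability p³ ≈ (0.0259)³ ≈ 1.72978e-05.
By linearity: E[X] = C(232, 3)·p³ ≈ 2054360 · 1.72978e-05 ≈ 35.536.
Here α = 1, so p = 6/n is exactly at the triangle threshold p ~ 1/n. Asymptotically E[X] → c³/6 = 6³/6 = 36 ≈ 36.000, a bounded constant. In this regime the triangle count is asymptotically Poisson(c³/6).

E[X] ≈ 35.536; in regime p = Θ(1/n^{1}) E[X] stays bounded (at the triangle threshold p ~ 1/n).


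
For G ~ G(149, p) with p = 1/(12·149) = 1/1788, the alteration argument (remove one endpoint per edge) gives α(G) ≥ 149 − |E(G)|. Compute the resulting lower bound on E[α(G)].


E[|E(G)|] = C(149, 2)·p = 11026 · (1/1788) = 37/6.
E[α(G)] ≥ n − E[|E(G)|] = 149 − 37/6 = 857/6.
Numerically: ≈ 142.8333.
(This is only a lower bound; the true E[α(G)] may be larger.)

E[α(G)] ≥ 857/6 ≈ 142.8333.


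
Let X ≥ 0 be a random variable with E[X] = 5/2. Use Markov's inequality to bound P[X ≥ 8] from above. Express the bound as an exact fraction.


μ = E[X] = 5/2, a = 8.
Markov: P[X ≥ 8] ≤ μ/a = (5/2)/8 = 5/16.
Numerically: ≈ 0.3125.
(Since a = 8 > μ = 2.5000, the bound 5/16 is < 1 and informative.)

P[X ≥ 8] ≤ 5/16 ≈ 0.3125.


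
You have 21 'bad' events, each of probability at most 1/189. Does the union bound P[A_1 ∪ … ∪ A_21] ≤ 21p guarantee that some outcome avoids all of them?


Union bound: P[∪_{i=1}^{21} A_i] ≤ Σ_i P[A_i] ≤ 21·p = 21·(1/189) = 1/9.
Numerically: 1/9 ≈ 0.111.
Is 1/9 < 1? YES.
Since P[∪ A_i] ≤ 1/9 < 1, the complement has P[∩ A_i^c] ≥ 1 − 1/9 = 8/9 > 0, so some outcome avoids every A_i.

21·p = 1/9 ≈ 0.111; existence CERTIFIED by the union bound.


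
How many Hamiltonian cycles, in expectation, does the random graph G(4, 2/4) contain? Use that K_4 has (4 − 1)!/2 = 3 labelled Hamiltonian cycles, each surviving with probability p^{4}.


K_4 has (4 − 1)!/2 = 3 labelled Hamiltonian cycles.
For each such Hamiltonian cycle H, let X_H = 1 if all 4 edges of H are present in G. Then P[X_H = 1] = p^{4} = (1/2)^{4} = 1/16.
By linearity: E[X] = Σ_H E[X_H] = 3 · p^{4} = 3 · 1/16 = 3/16.
Numerically: E[X] ≈ 0.1875.

E[X] = 3 · (1/2)^{4} = 3/16 ≈ 0.1875.


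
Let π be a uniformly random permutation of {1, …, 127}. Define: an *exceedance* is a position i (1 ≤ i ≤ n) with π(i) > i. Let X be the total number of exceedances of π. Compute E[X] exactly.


Write X = Σ_{i=1}^{127} X_i, where X_i = 1_{π(i) > i}.
For each fixed i, π(i) is uniform over {1, …, 127} (marginal of a uniform permutation), so P[π(i) > i] = (n − i)/n. Summing: Σ_{i=1}^{127} (n − i)/n = (0 + 1 + … + 126)/127 = 127(127 − 1)/(2·127) = (127 − 1)/2.
Hence E[X] = Σ_{i=1}^{127} (127 − i)/127 = 63 ≈ 63.00000.

E[X] = 63 = 63.00000.


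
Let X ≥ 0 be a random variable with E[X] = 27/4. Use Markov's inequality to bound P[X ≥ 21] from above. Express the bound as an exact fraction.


μ = E[X] = 27/4, a = 21.
Markov: P[X ≥ 21] ≤ μ/a = (27/4)/21 = 9/28.
Numerically: ≈ 0.32143.
(Since a = 21 > μ = 6.75000, the bound 9/28 is < 1 and informative.)

P[X ≥ 21] ≤ 9/28 ≈ 0.32143.


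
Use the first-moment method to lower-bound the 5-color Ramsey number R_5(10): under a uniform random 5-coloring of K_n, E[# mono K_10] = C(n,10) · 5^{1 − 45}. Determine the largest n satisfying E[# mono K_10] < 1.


We need C(n, 10) · 5^{1 − 45} < 1, i.e. C(n, 10) < 5^{45 − 1} = 5684341886080801486968994140625.
Check values of n near the boundary:
  n = 5389: C(5389, 10) = 5645340767466558997768874792926; 5645340767466558997768874792926 < 5684341886080801486968994140625? YES
  n = 5390: C(5390, 10) = 5655833965919099070255434039753; 5655833965919099070255434039753 < 5684341886080801486968994140625? YES
  n = 5391: C(5391, 10) = 5666344714787188828795213697883; 5666344714787188828795213697883 < 5684341886080801486968994140625? YES
  n = 5392: C(5392, 10) = 5676873040158402483252283957448; 5676873040158402483252283957448 < 5684341886080801486968994140625? YES
  n = 5393: C(5393, 10) = 5687418968154238267170642278008; 5687418968154238267170642278008 < 5684341886080801486968994140625? NO
  n = 5394: C(5394, 10) = 5697982524930156243149785372878; 5697982524930156243149785372878 < 5684341886080801486968994140625? NO
The largest n with C(n, 10) < 5684341886080801486968994140625 is n = 5392 (where E[X] = 5676873040158402483252283957448/5684341886080801486968994140625 ≈ 0.998686). Hence R_5(10) > 5392, i.e. R_5(10) ≥ 5393.

Largest n = 5392; hence R_5(10) > 5392.


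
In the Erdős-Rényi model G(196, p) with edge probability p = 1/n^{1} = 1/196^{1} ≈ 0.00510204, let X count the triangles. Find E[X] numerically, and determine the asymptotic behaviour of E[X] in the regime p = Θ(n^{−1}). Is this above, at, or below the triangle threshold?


Number of potential triangles: C(196, 3) = 1235780.
Each occurs with probability p³ ≈ (0.00510204)³ ≈ 1.32810309e-07.
By linearity: E[X] = C(196, 3)·p³ ≈ 1235780 · 1.32810309e-07 ≈ 0.164124.
Here α = 1, so p = 1/n is exactly at the triangle threshold p ~ 1/n. Asymptotically E[X] → c³/6 = 1³/6 = 1/6 ≈ 0.166667, a bounded constant. In this regime the triangle count is asymptotically Poisson(c³/6).

E[X] ≈ 0.164124; in regime p = Θ(1/n^{1}) E[X] stays bounded (at the triangle threshold p ~ 1/n).


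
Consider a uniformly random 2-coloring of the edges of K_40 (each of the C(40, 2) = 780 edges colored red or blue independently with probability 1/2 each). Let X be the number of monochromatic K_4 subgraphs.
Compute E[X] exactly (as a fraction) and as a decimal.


Let X = Σ_S X_S over the C(40, 4) = 91390 subsets S of size 4, where X_S = 1 if the K_4 on S is monochromatic.
For a fixed S, the K_4 on S has C(4, 2) = 6 edges. P[all 6 edges red] = (1/2)^6, and likewise for blue, so P[monochromatic] = 2·(1/2)^6 = 2^{1 − 6} = 1/32.
Summing: E[X] = C(40, 4) · 2^{1 − 6} = 91390 · 1/32 = 45695/16.
Numerically: E[X] ≈ 2855.93750.

E[X] = C(40,4)·2^(1−C(4,2)) = 45695/16 ≈ 2855.93750.


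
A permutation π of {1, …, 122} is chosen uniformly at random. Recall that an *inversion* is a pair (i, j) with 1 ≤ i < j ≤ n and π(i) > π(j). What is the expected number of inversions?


Write X = Σ X_I over the C(122, 2) = 7381 pairs i < j, with X_I the indicator of one inversion.
There are 7381 indicators.
For each fixed pair i < j, the values π(i) and π(j) are two distinct elements of {1, …, 122} in uniformly random order; by symmetry P[π(i) > π(j)] = 1/2.
By linearity: E[X] = 7381 · (1/2) = C(122, 2) · (1/2) = 7381/2 = 7381/2 ≈ 3690.500000.

E[X] = 7381/2 = 3690.500000.


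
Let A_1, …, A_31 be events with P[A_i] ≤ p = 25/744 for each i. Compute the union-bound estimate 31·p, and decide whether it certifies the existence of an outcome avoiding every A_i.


Union bound: P[∪_{i=1}^{31} A_i] ≤ Σ_i P[A_i] ≤ 31·p = 31·(25/744) = 25/24.
Numerically: 25/24 ≈ 1.0416667.
Is 25/24 < 1? NO.
Since the bound 25/24 is ≥ 1, the union bound is uninformative here; it does NOT by itself certify existence.

31·p = 25/24 ≈ 1.0416667; existence NOT certified by the union bound.


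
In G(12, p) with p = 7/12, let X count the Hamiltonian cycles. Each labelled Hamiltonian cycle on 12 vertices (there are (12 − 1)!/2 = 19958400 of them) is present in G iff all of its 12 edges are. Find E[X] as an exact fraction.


K_12 has (12 − 1)!/2 = 19958400 labelled Hamiltonian cycles.
For each such Hamiltonian cycle H, let X_H = 1 if all 12 edges of H are present in G. Then P[X_H = 1] = p^{12} = (7/12)^{12} = 13841287201/8916100448256.
By linearity of expectation: E[X] = Σ_H E[X_H] = 19958400 · p^{12} = 19958400 · 13841287201/8916100448256 = 26644477861925/859963392.
Numerically: E[X] ≈ 3.098e+04.

E[X] = 19958400 · (7/12)^{12} = 26644477861925/859963392 ≈ 3.098e+04.


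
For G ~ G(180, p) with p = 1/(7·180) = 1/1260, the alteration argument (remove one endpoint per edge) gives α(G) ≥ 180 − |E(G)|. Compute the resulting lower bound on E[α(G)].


E[|E(G)|] = C(180, 2)·p = 16110 · (1/1260) = 179/14.
E[α(G)] ≥ n − E[|E(G)|] = 180 − 179/14 = 2341/14.
Numerically: ≈ 167.214.
(This is only a lower bound; the true E[α(G)] may be larger.)

E[α(G)] ≥ 2341/14 ≈ 167.214.


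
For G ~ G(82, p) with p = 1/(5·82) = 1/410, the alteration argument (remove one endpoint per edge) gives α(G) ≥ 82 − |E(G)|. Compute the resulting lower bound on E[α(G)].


E[|E(G)|] = C(82, 2)·p = 3321 · (1/410) = 81/10.
E[α(G)] ≥ n − E[|E(G)|] = 82 − 81/10 = 739/10.
Numerically: ≈ 73.90000.
(This is only a lower bound; the true E[α(G)] may be larger.)

E[α(G)] ≥ 739/10 ≈ 73.90000.


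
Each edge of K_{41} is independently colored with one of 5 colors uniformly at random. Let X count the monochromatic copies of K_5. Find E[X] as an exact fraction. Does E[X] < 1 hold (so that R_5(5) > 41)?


E[X] = C(41, 5) · 5^{1 − 10} = 749398 · 5^{−9} = 749398/1953125.
As a reduced fraction: E[X] = 749398/1953125 ≈ 0.3836918.
Is E[X] < 1? YES.
Since E[X] < 1, there exists a 5-coloring of K_{41} with no monochromatic K_5; hence R_5(5) > 41.

E[X] = 749398/1953125 ≈ 0.3836918; E[X] < 1, so R_5(5) > 41.


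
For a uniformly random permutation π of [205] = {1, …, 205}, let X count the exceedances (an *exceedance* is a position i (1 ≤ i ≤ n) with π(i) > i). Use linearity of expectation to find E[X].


Write X = Σ_{i=1}^{205} X_i, where X_i = 1_{π(i) > i}.
For each fixed i, π(i) is uniform over {1, …, 205} (marginal of a uniform permutation), so P[π(i) > i] = (n − i)/n. Summing: Σ_{i=1}^{205} (n − i)/n = (0 + 1 + … + 204)/205 = 205(205 − 1)/(2·205) = (205 − 1)/2.
Hence E[X] = Σ_{i=1}^{205} (205 − i)/205 = 102 ≈ 102.000.

E[X] = 102 = 102.000.


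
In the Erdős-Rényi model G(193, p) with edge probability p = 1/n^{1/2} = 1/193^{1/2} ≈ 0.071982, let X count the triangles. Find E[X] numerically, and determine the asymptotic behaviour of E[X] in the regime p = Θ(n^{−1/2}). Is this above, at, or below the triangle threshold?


Number of potential triangles: C(193, 3) = 1179616.
Each occurs with probability p³ ≈ (0.071982)³ ≈ 3.7296153e-04.
By linearity: E[X] = C(193, 3)·p³ ≈ 1179616 · 3.7296153e-04 ≈ 439.95139.
Since α = 1/2 < 1, p = c/n^{1/2} ≫ 1/n is above the triangle threshold p ~ 1/n. Asymptotically E[X] ~ (c³/6)·n^{3(1−α)} = (1³/6)·n^{1.5} → ∞; triangles are abundant w.h.p.

E[X] ≈ 439.95139; in regime p = Θ(1/n^{1/2}) E[X] diverges (above the triangle threshold p ~ 1/n).


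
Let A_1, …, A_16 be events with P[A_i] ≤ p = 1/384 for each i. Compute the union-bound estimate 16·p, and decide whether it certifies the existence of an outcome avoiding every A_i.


Union bound: P[∪_{i=1}^{16} A_i] ≤ Σ_i P[A_i] ≤ 16·p = 16·(1/384) = 1/24.
Numerically: 1/24 ≈ 0.04167.
Is 1/24 < 1? YES.
Since P[∪ A_i] ≤ 1/24 < 1, the complement has P[∩ A_i^c] ≥ 1 − 1/24 = 23/24 > 0, so some outcome avoids every A_i.

16·p = 1/24 ≈ 0.04167; existence CERTIFIED by the union bound.


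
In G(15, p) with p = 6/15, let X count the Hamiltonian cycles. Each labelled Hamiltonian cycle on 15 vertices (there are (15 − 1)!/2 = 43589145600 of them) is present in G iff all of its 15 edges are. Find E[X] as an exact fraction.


K_15 has (15 − 1)!/2 = 43589145600 labelled Hamiltonian cycles.
For each such Hamiltonian cycle H, let X_H = 1 if all 15 edges of H are present in G. Then P[X_H = 1] = p^{15} = (2/5)^{15} = 32768/30517578125.
By linearity of expectation: E[X] = Σ_H E[X_H] = 43589145600 · p^{15} = 43589145600 · 32768/30517578125 = 57133164920832/1220703125.
Numerically: E[X] ≈ 46803.5.

E[X] = 43589145600 · (2/5)^{15} = 57133164920832/1220703125 ≈ 46803.5.


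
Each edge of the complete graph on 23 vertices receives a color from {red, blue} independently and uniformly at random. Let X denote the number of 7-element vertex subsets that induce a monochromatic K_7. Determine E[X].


Let X = Σ_S X_S over the C(23, 7) = 245157 subsets S of size 7, where X_S = 1 if the K_7 on S is monochromatic.
For a fixed S, the K_7 on S has C(7, 2) = 21 edges. P[all 21 edges red] = (1/2)^21, and likewise for blue, so P[monochromatic] = 2·(1/2)^21 = 2^{1 − 21} = 1/1048576.
Summing: E[X] = C(23, 7) · 2^{1 − 21} = 245157 · 1/1048576 = 245157/1048576.
Numerically: E[X] ≈ 0.234.

E[X] = C(23,7)·2^(1−C(7,2)) = 245157/1048576 ≈ 0.234.


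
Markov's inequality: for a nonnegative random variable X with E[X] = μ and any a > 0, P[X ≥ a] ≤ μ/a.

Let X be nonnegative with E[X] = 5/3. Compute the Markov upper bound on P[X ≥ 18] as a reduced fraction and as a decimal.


μ = E[X] = 5/3, a = 18.
Markov: P[X ≥ 18] ≤ μ/a = (5/3)/18 = 5/54.
Numerically: ≈ 0.0926.
(Since a = 18 > μ = 1.6667, the bound 5/54 is < 1 and informative.)

P[X ≥ 18] ≤ 5/54 ≈ 0.0926.


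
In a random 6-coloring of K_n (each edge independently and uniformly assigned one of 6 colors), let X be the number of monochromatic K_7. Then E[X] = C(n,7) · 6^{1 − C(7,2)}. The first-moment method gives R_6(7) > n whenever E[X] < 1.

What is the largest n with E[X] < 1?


We need C(n, 7) · 6^{1 − 21} < 1, i.e. C(n, 7) < 6^{21 − 1} = 3656158440062976.
Check values of n near the boundary:
  n = 562: C(562, 7) = 3384017972944752; 3384017972944752 < 3656158440062976? YES
  n = 563: C(563, 7) = 3426622515769596; 3426622515769596 < 3656158440062976? YES
  n = 564: C(564, 7) = 3469685994423792; 3469685994423792 < 3656158440062976? YES
  n = 565: C(565, 7) = 3513212521235560; 3513212521235560 < 3656158440062976? YES
  n = 566: C(566, 7) = 3557206237959440; 3557206237959440 < 3656158440062976? YES
  n = 567: C(567, 7) = 3601671315933933; 3601671315933933 < 3656158440062976? YES
  n = 568: C(568, 7) = 3646611956239704; 3646611956239704 < 3656158440062976? YES
  n = 569: C(569, 7) = 3692032389858348; 3692032389858348 < 3656158440062976? NO
The largest n with C(n, 7) < 3656158440062976 is n = 568 (where E[X] = 16882462760369/16926659444736 ≈ 0.997389). Hence R_6(7) > 568, i.e. R_6(7) ≥ 569.

Largest n = 568; hence R_6(7) > 568.


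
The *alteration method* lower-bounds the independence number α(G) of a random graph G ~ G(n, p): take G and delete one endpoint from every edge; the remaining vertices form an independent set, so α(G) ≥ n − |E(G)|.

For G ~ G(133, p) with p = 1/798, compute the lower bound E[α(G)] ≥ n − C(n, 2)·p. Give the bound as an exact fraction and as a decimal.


E[|E(G)|] = C(133, 2)·p = 8778 · (1/798) = 11.
E[α(G)] ≥ n − E[|E(G)|] = 133 − 11 = 122.
Numerically: ≈ 122.0000.
(This is only a lower bound; the true E[α(G)] may be larger.)

E[α(G)] ≥ 122 ≈ 122.0000.


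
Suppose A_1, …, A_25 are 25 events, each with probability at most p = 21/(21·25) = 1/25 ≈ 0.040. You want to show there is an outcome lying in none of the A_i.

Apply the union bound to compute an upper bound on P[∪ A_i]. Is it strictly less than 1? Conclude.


Union bound: P[∪_{i=1}^{25} A_i] ≤ Σ_i P[A_i] ≤ 25·p = 25·(1/25) = 1.
Numerically: 1 ≈ 1.000.
Is 1 < 1? NO.
Since the bound 1 is ≥ 1, the union bound is uninformative here; it does NOT by itself certify existence.

25·p = 1 ≈ 1.000; existence NOT certified by the union bound.


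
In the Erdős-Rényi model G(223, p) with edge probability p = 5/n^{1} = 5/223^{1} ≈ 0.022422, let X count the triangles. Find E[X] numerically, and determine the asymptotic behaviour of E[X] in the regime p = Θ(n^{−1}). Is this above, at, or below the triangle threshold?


Number of potential triangles: C(223, 3) = 1823471.
Each occurs with probability p³ ≈ (0.022422)³ ≈ 1.1271856e-05.
By linearity: E[X] = C(223, 3)·p³ ≈ 1823471 · 1.1271856e-05 ≈ 20.55390.
Here α = 1, so p = 5/n is exactly at the triangle threshold p ~ 1/n. Asymptotically E[X] → c³/6 = 5³/6 = 125/6 ≈ 20.83333, a bounded constant. In this regime the triangle count is asymptotically Poisson(c³/6).

E[X] ≈ 20.55390; in regime p = Θ(1/n^{1}) E[X] stays bounded (at the triangle threshold p ~ 1/n).


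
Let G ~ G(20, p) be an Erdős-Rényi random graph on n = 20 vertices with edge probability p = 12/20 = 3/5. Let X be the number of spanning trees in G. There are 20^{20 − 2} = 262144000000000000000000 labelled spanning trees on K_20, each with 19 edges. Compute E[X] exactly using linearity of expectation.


K_20 has 20^{20 − 2} = 262144000000000000000000 labelled spanning trees.
For each such spanning tree H, let X_H = 1 if all 19 edges of H are present in G. Then P[X_H = 1] = p^{19} = (3/5)^{19} = 1162261467/19073486328125.
By linearity of expectation: E[X] = Σ_H E[X_H] = 262144000000000000000000 · p^{19} = 262144000000000000000000 · 1162261467/19073486328125 = 79869999842655731712/5.
Numerically: E[X] ≈ 1.5974e+19.

E[X] = 262144000000000000000000 · (3/5)^{19} = 79869999842655731712/5 ≈ 1.5974e+19.


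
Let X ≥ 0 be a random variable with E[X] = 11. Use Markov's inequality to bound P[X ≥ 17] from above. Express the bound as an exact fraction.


μ = E[X] = 11, a = 17.
Markov: P[X ≥ 17] ≤ μ/a = (11)/17 = 11/17.
Numerically: ≈ 0.6471.
(Since a = 17 > μ = 11.0000, the bound 11/17 is < 1 and informative.)

P[X ≥ 17] ≤ 11/17 ≈ 0.6471.


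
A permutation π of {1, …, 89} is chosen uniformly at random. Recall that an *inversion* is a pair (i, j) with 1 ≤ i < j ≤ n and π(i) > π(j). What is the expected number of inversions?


Write X = Σ X_I over the C(89, 2) = 3916 pairs i < j, with X_I the indicator of one inversion.
There are 3916 indicators.
For each fixed pair i < j, the values π(i) and π(j) are two distinct elements of {1, …, 89} in uniformly random order; by symmetry P[π(i) > π(j)] = 1/2.
By linearity: E[X] = 3916 · (1/2) = C(89, 2) · (1/2) = 3916/2 = 1958 ≈ 1958.000.

E[X] = 1958 = 1958.000.


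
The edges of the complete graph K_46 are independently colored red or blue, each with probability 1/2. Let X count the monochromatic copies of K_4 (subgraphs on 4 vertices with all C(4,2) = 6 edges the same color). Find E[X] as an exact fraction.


Let X = Σ_S X_S over the C(46, 4) = 163185 subsets S of size 4, where X_S = 1 if the K_4 on S is monochromatic.
For a fixed S, the K_4 on S has C(4, 2) = 6 edges. P[all 6 edges red] = (1/2)^6, and likewise for blue, so P[monochromatic] = 2·(1/2)^6 = 2^{1 − 6} = 1/32.
By linearity of expectation: E[X] = C(46, 4) · 2^{1 − 6} = 163185 · 1/32 = 163185/32.
Numerically: E[X] ≈ 5099.531250.

E[X] = C(46,4)·2^(1−C(4,2)) = 163185/32 ≈ 5099.531250.


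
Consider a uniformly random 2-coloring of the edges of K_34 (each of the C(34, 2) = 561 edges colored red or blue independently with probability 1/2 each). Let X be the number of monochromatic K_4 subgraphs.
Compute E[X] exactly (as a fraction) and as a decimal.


Let X = Σ_S X_S over the C(34, 4) = 46376 subsets S of size 4, where X_S = 1 if the K_4 on S is monochromatic.
For a fixed S, the K_4 on S has C(4, 2) = 6 edges. P[all 6 edges red] = (1/2)^6, and likewise for blue, so P[monochromatic] = 2·(1/2)^6 = 2^{1 − 6} = 1/32.
By linearity: E[X] = C(34, 4) · 2^{1 − 6} = 46376 · 1/32 = 5797/4.
Numerically: E[X] ≈ 1449.250000.

E[X] = C(34,4)·2^(1−C(4,2)) = 5797/4 ≈ 1449.250000.


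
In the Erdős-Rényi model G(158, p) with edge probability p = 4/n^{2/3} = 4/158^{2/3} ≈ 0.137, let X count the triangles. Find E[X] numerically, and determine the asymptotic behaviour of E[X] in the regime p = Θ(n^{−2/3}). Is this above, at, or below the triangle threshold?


Number of potential triangles: C(158, 3) = 644956.
Each occurs with probability p³ ≈ (0.137)³ ≈ 2.56369e-03.
By linearity: E[X] = C(158, 3)·p³ ≈ 644956 · 2.56369e-03 ≈ 1653.468.
Since α = 2/3 < 1, p = c/n^{2/3} ≫ 1/n is above the triangle threshold p ~ 1/n. Asymptotically E[X] ~ (c³/6)·n^{3(1−α)} = (4³/6)·n^{1} → ∞; triangles are abundant w.h.p.

E[X] ≈ 1653.468; in regime p = Θ(1/n^{2/3}) E[X] diverges (above the triangle threshold p ~ 1/n).


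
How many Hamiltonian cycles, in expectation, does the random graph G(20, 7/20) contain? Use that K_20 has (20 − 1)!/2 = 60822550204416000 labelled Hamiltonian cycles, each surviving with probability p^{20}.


K_20 has (20 − 1)!/2 = 60822550204416000 labelled Hamiltonian cycles.
For each such Hamiltonian cycle H, let X_H = 1 if all 20 edges of H are present in G. Then P[X_H = 1] = p^{20} = (7/20)^{20} = 79792266297612001/104857600000000000000000000.
By linearity of expectation: E[X] = Σ_H E[X_H] = 60822550204416000 · p^{20} = 60822550204416000 · 79792266297612001/104857600000000000000000000 = 1184855742873690605203907421/25600000000000000000.
Numerically: E[X] ≈ 4.62834e+07.

E[X] = 60822550204416000 · (7/20)^{20} = 1184855742873690605203907421/25600000000000000000 ≈ 4.62834e+07.


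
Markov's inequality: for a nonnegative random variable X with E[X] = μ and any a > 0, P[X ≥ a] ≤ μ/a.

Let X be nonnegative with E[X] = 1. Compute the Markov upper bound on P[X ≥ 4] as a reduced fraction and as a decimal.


μ = E[X] = 1, a = 4.
Markov: P[X ≥ 4] ≤ μ/a = (1)/4 = 1/4.
Numerically: ≈ 0.250.
(Since a = 4 > μ = 1.000, the bound 1/4 is < 1 and informative.)

P[X ≥ 4] ≤ 1/4 ≈ 0.250.


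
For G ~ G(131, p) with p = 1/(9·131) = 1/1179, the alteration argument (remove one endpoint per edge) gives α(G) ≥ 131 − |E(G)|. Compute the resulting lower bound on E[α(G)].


E[|E(G)|] = C(131, 2)·p = 8515 · (1/1179) = 65/9.
E[α(G)] ≥ n − E[|E(G)|] = 131 − 65/9 = 1114/9.
Numerically: ≈ 123.77778.
(This is only a lower bound; the true E[α(G)] may be larger.)

E[α(G)] ≥ 1114/9 ≈ 123.77778.


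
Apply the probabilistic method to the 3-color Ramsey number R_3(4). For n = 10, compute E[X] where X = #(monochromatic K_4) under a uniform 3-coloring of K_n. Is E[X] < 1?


E[X] = C(10, 4) · 3^{1 − 6} = 210 · 3^{−5} = 210/243.
As a reduced fraction: E[X] = 70/81 ≈ 0.864198.
Is E[X] < 1? YES.
Since E[X] < 1, there exists a 3-coloring of K_{10} with no monochromatic K_4; hence R_3(4) > 10.

E[X] = 70/81 ≈ 0.864198; E[X] < 1, so R_3(4) > 10.


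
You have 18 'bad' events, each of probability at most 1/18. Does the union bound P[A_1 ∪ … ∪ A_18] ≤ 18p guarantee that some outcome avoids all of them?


Union bound: P[∪_{i=1}^{18} A_i] ≤ Σ_i P[A_i] ≤ 18·p = 18·(1/18) = 1.
Numerically: 1 ≈ 1.000.
Is 1 < 1? NO.
Since the bound 1 is ≥ 1, the union bound is uninformative here; it does NOT by itself certify existence.

18·p = 1 ≈ 1.000; existence NOT certified by the union bound.


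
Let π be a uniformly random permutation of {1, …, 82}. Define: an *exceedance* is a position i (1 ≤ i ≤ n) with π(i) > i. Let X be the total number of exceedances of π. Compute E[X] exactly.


Write X = Σ_{i=1}^{82} X_i, where X_i = 1_{π(i) > i}.
For each fixed i, π(i) is uniform over {1, …, 82} (marginal of a uniform permutation), so P[π(i) > i] = (n − i)/n. Summing: Σ_{i=1}^{82} (n − i)/n = (0 + 1 + … + 81)/82 = 82(82 − 1)/(2·82) = (82 − 1)/2.
Hence E[X] = Σ_{i=1}^{82} (82 − i)/82 = 81/2 ≈ 40.50000.

E[X] = 81/2 = 40.50000.


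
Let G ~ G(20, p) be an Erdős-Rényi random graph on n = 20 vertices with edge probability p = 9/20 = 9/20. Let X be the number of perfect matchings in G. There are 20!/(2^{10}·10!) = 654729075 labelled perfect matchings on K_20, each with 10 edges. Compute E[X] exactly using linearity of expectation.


K_20 has 20!/(2^{10}·10!) = 654729075 labelled perfect matchings.
For each such perfect matching H, let X_H = 1 if all 10 edges of H are present in G. Then P[X_H = 1] = p^{10} = (9/20)^{10} = 3486784401/10240000000000.
By linearity: E[X] = Σ_H E[X_H] = 654729075 · p^{10} = 654729075 · 3486784401/10240000000000 = 91315965023646363/409600000000.
Numerically: E[X] ≈ 222939.

E[X] = 654729075 · (9/20)^{10} = 91315965023646363/409600000000 ≈ 222939.


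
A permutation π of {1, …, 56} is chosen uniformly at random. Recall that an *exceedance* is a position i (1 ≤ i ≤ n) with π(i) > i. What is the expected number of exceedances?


Write X = Σ_{i=1}^{56} X_i, where X_i = 1_{π(i) > i}.
For each fixed i, π(i) is uniform over {1, …, 56} (marginal of a uniform permutation), so P[π(i) > i] = (n − i)/n. Summing: Σ_{i=1}^{56} (n − i)/n = (0 + 1 + … + 55)/56 = 56(56 − 1)/(2·56) = (56 − 1)/2.
Hence E[X] = Σ_{i=1}^{56} (56 − i)/56 = 55/2 ≈ 27.50000.

E[X] = 55/2 = 27.50000.


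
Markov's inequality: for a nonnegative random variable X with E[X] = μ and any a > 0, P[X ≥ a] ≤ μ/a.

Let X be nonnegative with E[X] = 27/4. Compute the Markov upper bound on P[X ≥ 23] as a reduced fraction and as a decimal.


μ = E[X] = 27/4, a = 23.
Markov: P[X ≥ 23] ≤ μ/a = (27/4)/23 = 27/92.
Numerically: ≈ 0.29348.
(Since a = 23 > μ = 6.75000, the bound 27/92 is < 1 and informative.)

P[X ≥ 23] ≤ 27/92 ≈ 0.29348.


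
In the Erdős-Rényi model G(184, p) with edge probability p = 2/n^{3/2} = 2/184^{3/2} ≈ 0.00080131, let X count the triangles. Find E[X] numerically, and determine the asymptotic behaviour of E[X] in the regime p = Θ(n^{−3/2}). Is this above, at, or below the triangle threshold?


Number of potential triangles: C(184, 3) = 1021384.
Each occurs with probability p³ ≈ (0.00080131)³ ≈ 5.1452891e-10.
By linearity: E[X] = C(184, 3)·p³ ≈ 1021384 · 5.1452891e-10 ≈ 0.00053.
Since α = 3/2 > 1, p = c/n^{3/2} = o(1/n) is below the triangle threshold p ~ 1/n. Asymptotically E[X] ~ (c³/6)·n^{3(1−α)} = (2³/6)·n^{-1.5} → 0, so by Markov's inequality G has no triangles w.h.p.

E[X] ≈ 0.00053; in regime p = Θ(1/n^{3/2}) E[X] tends to 0 (below the triangle threshold p ~ 1/n).


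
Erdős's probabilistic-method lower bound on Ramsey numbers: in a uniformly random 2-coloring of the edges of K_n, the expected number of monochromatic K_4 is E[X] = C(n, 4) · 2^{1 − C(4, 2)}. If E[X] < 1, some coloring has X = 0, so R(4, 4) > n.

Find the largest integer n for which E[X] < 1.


We need C(n, 4) · 2^{1 − 6} < 1, i.e. C(n, 4) < 2^{6 − 1} = 32.
Check values of n near the boundary:
  n = 4: C(4, 4) = 1; 1 < 32? YES
  n = 5: C(5, 4) = 5; 5 < 32? YES
  n = 6: C(6, 4) = 15; 15 < 32? YES
  n = 7: C(7, 4) = 35; 35 < 32? NO
  n = 8: C(8, 4) = 70; 70 < 32? NO
  n = 9: C(9, 4) = 126; 126 < 32? NO
The largest n with C(n, 4) < 32 is n = 6 (where E[X] = 15/32 ≈ 0.468750). Hence R(4, 4) > 6, i.e. R(4, 4) ≥ 7.

Largest n = 6; hence R(4, 4) > 6.


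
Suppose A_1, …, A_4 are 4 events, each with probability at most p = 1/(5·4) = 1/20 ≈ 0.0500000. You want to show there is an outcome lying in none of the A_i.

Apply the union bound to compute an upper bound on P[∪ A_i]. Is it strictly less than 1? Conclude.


Union bound: P[∪_{i=1}^{4} A_i] ≤ Σ_i P[A_i] ≤ 4·p = 4·(1/20) = 1/5.
Numerically: 1/5 ≈ 0.2000000.
Is 1/5 < 1? YES.
Since P[∪ A_i] ≤ 1/5 < 1, the complement has P[∩ A_i^c] ≥ 1 − 1/5 = 4/5 > 0, so some outcome avoids every A_i.

4·p = 1/5 ≈ 0.2000000; existence CERTIFIED by the union bound.


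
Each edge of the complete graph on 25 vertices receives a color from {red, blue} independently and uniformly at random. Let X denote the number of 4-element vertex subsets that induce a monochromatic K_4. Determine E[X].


Let X = Σ_S X_S over the C(25, 4) = 12650 subsets S of size 4, where X_S = 1 if the K_4 on S is monochromatic.
For a fixed S, the K_4 on S has C(4, 2) = 6 edges. P[all 6 edges red] = (1/2)^6, and likewise for blue, so P[monochromatic] = 2·(1/2)^6 = 2^{1 − 6} = 1/32.
Summing: E[X] = C(25, 4) · 2^{1 − 6} = 12650 · 1/32 = 6325/16.
Numerically: E[X] ≈ 395.312500.

E[X] = C(25,4)·2^(1−C(4,2)) = 6325/16 ≈ 395.312500.


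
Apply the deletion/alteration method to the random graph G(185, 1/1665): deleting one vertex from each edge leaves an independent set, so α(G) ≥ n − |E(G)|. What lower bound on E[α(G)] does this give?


E[|E(G)|] = C(185, 2)·p = 17020 · (1/1665) = 92/9.
E[α(G)] ≥ n − E[|E(G)|] = 185 − 92/9 = 1573/9.
Numerically: ≈ 174.77778.
(This is only a lower bound; the true E[α(G)] may be larger.)

E[α(G)] ≥ 1573/9 ≈ 174.77778.


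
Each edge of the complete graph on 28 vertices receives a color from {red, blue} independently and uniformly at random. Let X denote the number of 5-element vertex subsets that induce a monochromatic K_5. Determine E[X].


Let X = Σ_S X_S over the C(28, 5) = 98280 subsets S of size 5, where X_S = 1 if the K_5 on S is monochromatic.
For a fixed S, the K_5 on S has C(5, 2) = 10 edges. P[all 10 edges red] = (1/2)^10, and likewise for blue, so P[monochromatic] = 2·(1/2)^10 = 2^{1 − 10} = 1/512.
By linearity of expectation: E[X] = C(28, 5) · 2^{1 − 10} = 98280 · 1/512 = 12285/64.
Numerically: E[X] ≈ 191.9531.

E[X] = C(28,5)·2^(1−C(5,2)) = 12285/64 ≈ 191.9531.


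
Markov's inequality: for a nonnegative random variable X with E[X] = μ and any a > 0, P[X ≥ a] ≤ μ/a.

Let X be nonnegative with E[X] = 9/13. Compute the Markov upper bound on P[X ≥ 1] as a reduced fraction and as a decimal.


μ = E[X] = 9/13, a = 1.
Markov: P[X ≥ 1] ≤ μ/a = (9/13)/1 = 9/13.
Numerically: ≈ 0.692.
(Since a = 1 > μ = 0.692, the bound 9/13 is < 1 and informative.)

P[X ≥ 1] ≤ 9/13 ≈ 0.692.


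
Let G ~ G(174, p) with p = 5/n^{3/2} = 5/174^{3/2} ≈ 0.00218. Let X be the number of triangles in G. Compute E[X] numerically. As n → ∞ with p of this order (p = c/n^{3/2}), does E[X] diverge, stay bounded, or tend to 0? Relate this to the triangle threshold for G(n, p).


Number of potential triangles: C(174, 3) = 862924.
Each occurs with probability p³ ≈ (0.00218)³ ≈ 1.03380e-08.
By linearity: E[X] = C(174, 3)·p³ ≈ 862924 · 1.03380e-08 ≈ 0.009.
Since α = 3/2 > 1, p = c/n^{3/2} = o(1/n) is below the triangle threshold p ~ 1/n. Asymptotically E[X] ~ (c³/6)·n^{3(1−α)} = (5³/6)·n^{-1.5} → 0, so by Markov's inequality G has no triangles w.h.p.

E[X] ≈ 0.009; in regime p = Θ(1/n^{3/2}) E[X] tends to 0 (below the triangle threshold p ~ 1/n).
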